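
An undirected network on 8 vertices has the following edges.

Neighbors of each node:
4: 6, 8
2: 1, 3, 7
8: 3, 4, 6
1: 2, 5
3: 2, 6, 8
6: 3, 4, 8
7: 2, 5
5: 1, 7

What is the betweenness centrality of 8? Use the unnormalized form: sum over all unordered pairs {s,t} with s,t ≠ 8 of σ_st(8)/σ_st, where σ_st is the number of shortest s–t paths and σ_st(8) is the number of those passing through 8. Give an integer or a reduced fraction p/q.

5/2

Pairs whose geodesics pass through 8 — 4–3: 1/2; 4–1: 1/2; 4–7: 1/2; 4–5: 2/4; 4–2: 1/2.
All other pairs contribute 0.
Summing the contributions gives betweenness(8) = 5/2.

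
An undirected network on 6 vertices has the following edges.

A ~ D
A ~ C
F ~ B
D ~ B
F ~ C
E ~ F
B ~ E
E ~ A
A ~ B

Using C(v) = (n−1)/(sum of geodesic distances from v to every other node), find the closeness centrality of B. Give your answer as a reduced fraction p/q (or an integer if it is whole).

Distances from B: A:1, C:2, D:1, E:1, F:1. Sum = 6.
n = 6, so closeness = 5/6.

5/6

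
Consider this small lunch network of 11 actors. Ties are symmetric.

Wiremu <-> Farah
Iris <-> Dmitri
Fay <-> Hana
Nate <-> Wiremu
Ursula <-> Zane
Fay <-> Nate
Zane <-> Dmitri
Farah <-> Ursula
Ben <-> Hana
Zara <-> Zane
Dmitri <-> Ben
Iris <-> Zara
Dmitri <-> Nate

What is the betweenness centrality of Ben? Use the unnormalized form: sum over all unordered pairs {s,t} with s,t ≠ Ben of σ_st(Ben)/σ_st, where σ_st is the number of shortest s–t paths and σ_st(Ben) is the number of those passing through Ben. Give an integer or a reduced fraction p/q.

Pairs whose geodesics pass through Ben — Zane–Hana: 1; Zara–Hana: 2/2; Iris–Hana: 1; Dmitri–Hana: 1; Hana–Ursula: 1.
All other pairs contribute 0.
Summing the contributions gives betweenness(Ben) = 5.

5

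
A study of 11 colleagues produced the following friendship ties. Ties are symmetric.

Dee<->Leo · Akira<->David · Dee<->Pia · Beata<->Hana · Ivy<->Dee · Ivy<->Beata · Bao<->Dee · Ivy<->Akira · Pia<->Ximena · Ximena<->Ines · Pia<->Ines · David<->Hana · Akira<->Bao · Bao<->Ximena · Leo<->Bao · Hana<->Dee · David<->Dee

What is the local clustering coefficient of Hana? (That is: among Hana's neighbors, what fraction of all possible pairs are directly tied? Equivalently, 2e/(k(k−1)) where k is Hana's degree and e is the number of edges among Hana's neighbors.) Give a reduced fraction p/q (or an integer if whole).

1/3

Hana's neighbors: Beata, David, and Dee (k = 3).
Possible neighbor pairs: C(3,2) = 3. Edges among them: David–Dee → e = 1.
Clustering(Hana) = 1/3.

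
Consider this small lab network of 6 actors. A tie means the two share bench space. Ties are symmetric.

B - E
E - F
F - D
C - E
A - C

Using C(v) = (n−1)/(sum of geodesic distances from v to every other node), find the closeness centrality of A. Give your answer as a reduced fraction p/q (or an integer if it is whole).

Distances from A: B:3, C:1, D:4, E:2, F:3. Sum = 13.
n = 6, so closeness = 5/13.

5/13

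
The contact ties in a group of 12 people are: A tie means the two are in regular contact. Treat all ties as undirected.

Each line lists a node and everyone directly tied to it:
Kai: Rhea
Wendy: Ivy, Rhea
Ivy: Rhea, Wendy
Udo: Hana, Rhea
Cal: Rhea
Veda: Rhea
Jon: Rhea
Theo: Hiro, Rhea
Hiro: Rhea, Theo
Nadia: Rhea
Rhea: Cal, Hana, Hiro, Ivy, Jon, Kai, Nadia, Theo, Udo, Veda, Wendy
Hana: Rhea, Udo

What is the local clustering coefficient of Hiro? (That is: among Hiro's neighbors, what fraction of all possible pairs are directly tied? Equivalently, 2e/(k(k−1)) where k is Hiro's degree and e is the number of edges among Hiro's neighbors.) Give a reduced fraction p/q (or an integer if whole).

Hiro's neighbors: Rhea and Theo (k = 2).
Possible neighbor pairs: C(2,2) = 1. Edges among them: Rhea–Theo → e = 1.
Clustering(Hiro) = 1/1.

1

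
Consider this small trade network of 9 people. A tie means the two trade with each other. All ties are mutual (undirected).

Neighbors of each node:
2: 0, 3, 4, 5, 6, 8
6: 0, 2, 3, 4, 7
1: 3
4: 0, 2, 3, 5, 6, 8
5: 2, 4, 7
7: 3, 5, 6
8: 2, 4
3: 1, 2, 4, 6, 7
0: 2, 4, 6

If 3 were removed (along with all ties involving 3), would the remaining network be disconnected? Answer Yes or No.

Yes

Removing 3 leaves {0, 2, 4, 5, 6, 7, and 8} with no path to {1}, so the network splits into 2 components. 3 is a cut vertex.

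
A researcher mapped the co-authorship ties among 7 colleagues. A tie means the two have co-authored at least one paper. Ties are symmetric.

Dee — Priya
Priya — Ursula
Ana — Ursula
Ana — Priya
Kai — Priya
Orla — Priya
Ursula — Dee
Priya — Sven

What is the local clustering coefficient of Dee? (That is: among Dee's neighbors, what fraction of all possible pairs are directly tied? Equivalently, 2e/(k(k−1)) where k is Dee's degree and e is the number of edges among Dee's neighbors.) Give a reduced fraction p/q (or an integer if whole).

1

Dee's neighbors: Priya and Ursula (k = 2).
Possible neighbor pairs: C(2,2) = 1. Edges among them: Priya–Ursula → e = 1.
Clustering(Dee) = 1/1.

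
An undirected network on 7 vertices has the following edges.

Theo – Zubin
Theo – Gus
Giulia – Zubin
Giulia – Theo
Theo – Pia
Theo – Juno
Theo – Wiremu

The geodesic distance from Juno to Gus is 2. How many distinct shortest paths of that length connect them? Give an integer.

The shortest distance is 2, and the only length-2 path is Juno–Theo–Gus. So there is exactly 1 shortest path.

1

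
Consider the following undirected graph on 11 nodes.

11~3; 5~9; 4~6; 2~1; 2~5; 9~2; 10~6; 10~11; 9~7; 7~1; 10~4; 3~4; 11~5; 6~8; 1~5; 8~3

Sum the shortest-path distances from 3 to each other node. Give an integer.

Distances from 3: 1:3, 2:3, 4:1, 5:2, 6:2, 7:4, 8:1, 9:3, 10:2, 11:1.
Sum = 3 + 3 + 1 + 2 + 2 + 4 + 1 + 3 + 2 + 1 = 22.

22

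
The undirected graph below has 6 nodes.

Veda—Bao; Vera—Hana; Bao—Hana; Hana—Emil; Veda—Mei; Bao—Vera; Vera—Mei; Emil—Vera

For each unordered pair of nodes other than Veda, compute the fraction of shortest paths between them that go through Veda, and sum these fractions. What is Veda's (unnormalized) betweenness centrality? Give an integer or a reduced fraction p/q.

Pairs whose geodesics pass through Veda — Mei–Bao: 1/2.
All other pairs contribute 0.
Summing the contributions gives betweenness(Veda) = 1/2.

1/2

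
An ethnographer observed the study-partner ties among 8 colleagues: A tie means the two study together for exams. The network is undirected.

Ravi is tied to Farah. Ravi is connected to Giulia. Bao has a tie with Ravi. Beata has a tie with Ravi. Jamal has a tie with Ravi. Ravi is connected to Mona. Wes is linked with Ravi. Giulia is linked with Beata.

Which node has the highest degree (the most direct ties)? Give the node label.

Degrees — Bao:1, Beata:2, Farah:1, Giulia:2, Jamal:1, Mona:1, Ravi:7, Wes:1.
The maximum is 7, attained only by Ravi.

Ravi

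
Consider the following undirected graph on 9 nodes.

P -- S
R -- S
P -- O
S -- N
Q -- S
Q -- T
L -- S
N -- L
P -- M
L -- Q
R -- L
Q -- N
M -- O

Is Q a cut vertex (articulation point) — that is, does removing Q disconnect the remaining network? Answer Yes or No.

Yes

Removing Q leaves {L, M, N, O, P, R, and S} with no path to {T}, so the network splits into 2 components. Q is a cut vertex.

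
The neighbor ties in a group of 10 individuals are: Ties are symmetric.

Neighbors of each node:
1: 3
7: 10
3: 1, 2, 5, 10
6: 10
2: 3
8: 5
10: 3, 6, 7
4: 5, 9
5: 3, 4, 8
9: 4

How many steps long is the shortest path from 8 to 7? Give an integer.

4

One shortest route is 8 – 5 – 3 – 10 – 7, which uses 4 edges, and at distance 3 from 8 we only reach {1, 2, 9, 10}, which does not include 7. So d(8,7) = 4.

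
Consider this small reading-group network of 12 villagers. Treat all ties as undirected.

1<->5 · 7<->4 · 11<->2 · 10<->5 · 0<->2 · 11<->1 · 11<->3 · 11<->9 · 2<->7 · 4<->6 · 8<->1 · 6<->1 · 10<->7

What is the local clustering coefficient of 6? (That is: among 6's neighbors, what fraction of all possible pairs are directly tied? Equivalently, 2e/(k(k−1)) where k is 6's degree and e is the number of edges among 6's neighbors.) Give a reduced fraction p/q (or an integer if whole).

6's neighbors: 1 and 4 (k = 2).
Possible neighbor pairs: C(2,2) = 1. Edges among them: none → e = 0.
Clustering(6) = 0/1.

0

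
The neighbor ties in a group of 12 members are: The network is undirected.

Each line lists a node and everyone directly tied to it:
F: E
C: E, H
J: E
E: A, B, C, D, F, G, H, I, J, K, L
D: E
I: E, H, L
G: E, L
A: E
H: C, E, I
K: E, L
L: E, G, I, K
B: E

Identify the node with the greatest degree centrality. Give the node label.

E

Degrees — A:1, B:1, C:2, D:1, E:11, F:1, G:2, H:3, I:3, J:1, K:2, L:4.
The maximum is 11, attained only by E.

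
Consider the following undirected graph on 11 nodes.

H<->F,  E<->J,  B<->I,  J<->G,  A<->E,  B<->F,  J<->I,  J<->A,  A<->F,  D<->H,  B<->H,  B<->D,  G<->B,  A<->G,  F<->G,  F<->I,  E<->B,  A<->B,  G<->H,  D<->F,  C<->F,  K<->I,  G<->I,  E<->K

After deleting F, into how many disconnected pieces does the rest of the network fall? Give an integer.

Without F, the remaining ties split the others into: {C}; {A, B, D, E, G, H, I, J, K}.
That's 2 separate components.

2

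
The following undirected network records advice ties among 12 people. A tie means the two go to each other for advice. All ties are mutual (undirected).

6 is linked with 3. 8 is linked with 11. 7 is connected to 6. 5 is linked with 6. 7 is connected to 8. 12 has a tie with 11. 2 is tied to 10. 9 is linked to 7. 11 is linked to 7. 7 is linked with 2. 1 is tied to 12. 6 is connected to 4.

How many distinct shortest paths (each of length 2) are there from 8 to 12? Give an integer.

The shortest distance is 2, and the only length-2 path is 8–11–12. So there is exactly 1 shortest path.

1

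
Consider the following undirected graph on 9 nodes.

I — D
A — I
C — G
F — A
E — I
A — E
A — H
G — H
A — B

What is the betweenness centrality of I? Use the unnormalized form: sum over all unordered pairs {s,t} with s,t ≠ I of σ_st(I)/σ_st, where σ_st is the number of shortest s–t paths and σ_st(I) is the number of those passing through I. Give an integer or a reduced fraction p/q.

Pairs whose geodesics pass through I — A–D: 1; E–D: 1; D–B: 1; D–H: 1; D–C: 1; D–F: 1; D–G: 1.
All other pairs contribute 0.
Summing the contributions gives betweenness(I) = 7.

7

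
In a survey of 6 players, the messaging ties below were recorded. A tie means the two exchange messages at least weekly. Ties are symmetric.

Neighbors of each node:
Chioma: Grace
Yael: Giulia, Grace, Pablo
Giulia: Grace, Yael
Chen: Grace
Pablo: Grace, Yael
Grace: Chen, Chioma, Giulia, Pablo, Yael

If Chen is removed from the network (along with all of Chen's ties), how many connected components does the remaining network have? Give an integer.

1

Chen's neighbors (Grace) remain reachable from one another through other ties, so the rest of the network stays in one piece.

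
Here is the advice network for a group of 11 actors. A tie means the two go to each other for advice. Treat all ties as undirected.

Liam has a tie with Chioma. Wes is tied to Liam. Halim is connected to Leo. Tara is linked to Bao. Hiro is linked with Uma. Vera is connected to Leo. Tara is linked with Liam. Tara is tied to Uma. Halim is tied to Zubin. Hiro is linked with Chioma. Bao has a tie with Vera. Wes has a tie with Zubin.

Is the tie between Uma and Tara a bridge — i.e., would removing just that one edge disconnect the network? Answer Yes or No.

No

Even without that edge, Uma still reaches Tara via Uma – Hiro – Chioma – Liam – Tara, so the network stays connected. Not a bridge.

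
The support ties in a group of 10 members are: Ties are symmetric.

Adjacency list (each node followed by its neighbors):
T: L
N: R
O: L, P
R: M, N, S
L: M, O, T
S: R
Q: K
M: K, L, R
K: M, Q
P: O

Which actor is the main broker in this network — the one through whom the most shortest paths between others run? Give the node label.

M

Unnormalized betweenness of each node: K:8, L:20, M:26, N:0, O:8, P:0, Q:0, R:15, S:0, T:0.
M has the largest value, 26, making it the main broker — the node through which the most shortest paths run.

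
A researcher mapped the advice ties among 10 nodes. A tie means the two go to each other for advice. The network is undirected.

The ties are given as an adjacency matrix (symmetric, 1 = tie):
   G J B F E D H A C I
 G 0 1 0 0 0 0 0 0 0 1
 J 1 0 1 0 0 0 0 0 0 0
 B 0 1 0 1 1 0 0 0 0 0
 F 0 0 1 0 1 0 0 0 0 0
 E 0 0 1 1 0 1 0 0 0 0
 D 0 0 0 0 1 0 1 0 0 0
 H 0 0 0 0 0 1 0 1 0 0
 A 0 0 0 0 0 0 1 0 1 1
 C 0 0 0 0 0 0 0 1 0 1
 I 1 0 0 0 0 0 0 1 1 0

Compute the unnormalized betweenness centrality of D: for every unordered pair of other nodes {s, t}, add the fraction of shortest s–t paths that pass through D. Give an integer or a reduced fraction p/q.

Pairs whose geodesics pass through D — J–H: 1/2; B–H: 1; B–A: 1/2; F–H: 1; F–A: 1; F–C: 1/2; E–H: 1; E–A: 1; E–C: 1; E–I: 1/2.
All other pairs contribute 0.
Summing the contributions gives betweenness(D) = 8.

8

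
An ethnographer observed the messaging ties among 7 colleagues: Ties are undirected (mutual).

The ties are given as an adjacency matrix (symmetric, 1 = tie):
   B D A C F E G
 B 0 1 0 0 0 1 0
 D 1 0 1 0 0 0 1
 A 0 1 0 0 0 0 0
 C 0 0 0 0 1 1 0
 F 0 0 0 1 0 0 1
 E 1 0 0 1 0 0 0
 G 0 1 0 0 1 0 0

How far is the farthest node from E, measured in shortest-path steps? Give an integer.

Distances from E: A:3, B:1, C:1, D:2, F:2, G:3.
The largest is 3 (to A and G), so the eccentricity of E is 3.

3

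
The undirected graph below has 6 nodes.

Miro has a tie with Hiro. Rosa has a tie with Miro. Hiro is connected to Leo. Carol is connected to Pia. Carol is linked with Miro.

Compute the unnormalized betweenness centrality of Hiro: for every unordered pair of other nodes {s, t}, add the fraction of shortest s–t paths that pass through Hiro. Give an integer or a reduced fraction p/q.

4

Pairs whose geodesics pass through Hiro — Carol–Leo: 1; Leo–Pia: 1; Leo–Rosa: 1; Leo–Miro: 1.
All other pairs contribute 0.
Summing the contributions gives betweenness(Hiro) = 4.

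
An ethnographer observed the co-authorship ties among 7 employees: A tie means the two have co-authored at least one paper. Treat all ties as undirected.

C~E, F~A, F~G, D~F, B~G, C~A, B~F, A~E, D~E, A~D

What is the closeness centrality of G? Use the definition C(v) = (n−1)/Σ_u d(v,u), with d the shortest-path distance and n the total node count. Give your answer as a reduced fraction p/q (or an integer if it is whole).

1/2

Distances from G: A:2, B:1, C:3, D:2, E:3, F:1. Sum = 12.
n = 7, so closeness = 6/12 = 1/2.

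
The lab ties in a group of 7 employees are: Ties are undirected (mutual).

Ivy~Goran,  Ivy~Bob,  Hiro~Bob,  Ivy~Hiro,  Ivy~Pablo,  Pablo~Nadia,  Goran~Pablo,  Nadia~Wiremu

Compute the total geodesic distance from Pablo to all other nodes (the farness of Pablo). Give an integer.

9

Distances from Pablo: Bob:2, Goran:1, Hiro:2, Ivy:1, Nadia:1, Wiremu:2.
Sum = 2 + 1 + 2 + 1 + 1 + 2 = 9.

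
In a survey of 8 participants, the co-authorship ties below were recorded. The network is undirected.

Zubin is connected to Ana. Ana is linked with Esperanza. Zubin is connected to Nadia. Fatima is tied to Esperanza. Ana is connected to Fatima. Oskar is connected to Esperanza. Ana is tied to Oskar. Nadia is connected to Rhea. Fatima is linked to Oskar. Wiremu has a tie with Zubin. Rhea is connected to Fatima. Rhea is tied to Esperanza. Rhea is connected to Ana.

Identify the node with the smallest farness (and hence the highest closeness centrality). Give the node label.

Ana

Farness (sum of distances to all others) for each node — Ana:9, Esperanza:11, Fatima:11, Nadia:13, Oskar:13, Rhea:11, Wiremu:17, Zubin:11.
The smallest farness is 9, for Ana, so Ana has the highest closeness.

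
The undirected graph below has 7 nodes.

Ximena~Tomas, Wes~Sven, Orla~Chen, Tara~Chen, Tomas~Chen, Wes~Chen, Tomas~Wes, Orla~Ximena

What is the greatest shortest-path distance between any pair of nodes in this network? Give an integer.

Eccentricity of each node (its greatest distance to any other): Chen:2, Orla:3, Sven:3, Tara:3, Tomas:2, Wes:2, Ximena:3.
The maximum eccentricity is 3, realized for instance by the pair Orla–Sven via Orla – Chen – Wes – Sven. So the diameter is 3.

3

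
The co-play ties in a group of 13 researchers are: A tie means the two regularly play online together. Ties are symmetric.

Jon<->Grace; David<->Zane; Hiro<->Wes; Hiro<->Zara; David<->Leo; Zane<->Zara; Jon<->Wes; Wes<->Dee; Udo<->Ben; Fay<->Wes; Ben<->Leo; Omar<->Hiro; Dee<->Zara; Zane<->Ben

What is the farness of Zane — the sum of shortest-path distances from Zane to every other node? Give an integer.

Distances from Zane: Ben:1, David:1, Dee:2, Fay:4, Grace:5, Hiro:2, Jon:4, Leo:2, Omar:3, Udo:2, Wes:3, Zara:1.
Sum = 1 + 1 + 2 + 4 + 5 + 2 + 4 + 2 + 3 + 2 + 3 + 1 = 30.

30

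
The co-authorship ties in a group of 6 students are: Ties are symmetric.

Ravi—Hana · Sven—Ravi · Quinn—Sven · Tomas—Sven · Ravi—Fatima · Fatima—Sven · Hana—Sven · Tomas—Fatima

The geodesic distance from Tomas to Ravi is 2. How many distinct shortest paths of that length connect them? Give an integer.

2

The shortest distance is 2. The length-2 paths are: Tomas–Fatima–Ravi; Tomas–Sven–Ravi.
That gives 2 distinct shortest paths.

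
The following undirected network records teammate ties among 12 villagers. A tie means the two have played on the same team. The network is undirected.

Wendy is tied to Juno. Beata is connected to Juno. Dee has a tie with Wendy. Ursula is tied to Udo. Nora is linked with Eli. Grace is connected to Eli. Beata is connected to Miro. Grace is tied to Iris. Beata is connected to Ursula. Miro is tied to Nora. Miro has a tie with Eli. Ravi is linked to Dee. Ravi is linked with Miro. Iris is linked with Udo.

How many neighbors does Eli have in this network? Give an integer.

3

Eli is directly tied to Grace, Miro, and Nora. That is 3 neighbors, so the degree of Eli is 3.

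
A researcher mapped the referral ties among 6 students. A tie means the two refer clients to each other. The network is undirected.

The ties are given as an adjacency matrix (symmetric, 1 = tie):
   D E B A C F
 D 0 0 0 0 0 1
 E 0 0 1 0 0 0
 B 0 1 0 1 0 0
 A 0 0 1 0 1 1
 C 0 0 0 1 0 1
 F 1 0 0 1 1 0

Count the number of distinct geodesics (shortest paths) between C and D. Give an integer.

The shortest distance is 2, and the only length-2 path is C–F–D. So there is exactly 1 shortest path.

1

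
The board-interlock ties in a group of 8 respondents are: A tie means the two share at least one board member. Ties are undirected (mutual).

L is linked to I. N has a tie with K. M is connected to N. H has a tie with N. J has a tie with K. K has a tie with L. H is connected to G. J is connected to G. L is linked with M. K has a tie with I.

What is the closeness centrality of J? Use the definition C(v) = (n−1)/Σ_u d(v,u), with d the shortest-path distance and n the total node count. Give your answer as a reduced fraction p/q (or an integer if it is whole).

7/13

Distances from J: G:1, H:2, I:2, K:1, L:2, M:3, N:2. Sum = 13.
n = 8, so closeness = 7/13.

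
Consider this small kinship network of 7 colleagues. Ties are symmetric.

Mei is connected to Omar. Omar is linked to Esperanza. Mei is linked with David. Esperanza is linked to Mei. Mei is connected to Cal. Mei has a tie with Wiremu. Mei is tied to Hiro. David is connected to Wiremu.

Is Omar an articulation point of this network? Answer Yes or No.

No

Even without Omar, every remaining node can still reach every other (the residual graph is connected), so Omar is not a cut vertex.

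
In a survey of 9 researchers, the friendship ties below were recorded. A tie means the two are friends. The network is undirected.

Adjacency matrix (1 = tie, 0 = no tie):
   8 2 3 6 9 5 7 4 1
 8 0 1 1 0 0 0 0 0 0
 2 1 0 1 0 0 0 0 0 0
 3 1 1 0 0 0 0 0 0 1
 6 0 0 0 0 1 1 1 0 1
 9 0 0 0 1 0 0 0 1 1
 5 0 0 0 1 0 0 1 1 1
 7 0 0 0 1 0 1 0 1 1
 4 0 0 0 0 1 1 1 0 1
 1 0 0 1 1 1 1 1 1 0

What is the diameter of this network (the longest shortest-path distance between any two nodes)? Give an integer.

Eccentricity of each node (its greatest distance to any other): 1:2, 2:3, 3:2, 4:3, 5:3, 6:3, 7:3, 8:3, 9:3.
The maximum eccentricity is 3, realized for instance by the pair 8–6 via 8 – 3 – 1 – 6. So the diameter is 3.

3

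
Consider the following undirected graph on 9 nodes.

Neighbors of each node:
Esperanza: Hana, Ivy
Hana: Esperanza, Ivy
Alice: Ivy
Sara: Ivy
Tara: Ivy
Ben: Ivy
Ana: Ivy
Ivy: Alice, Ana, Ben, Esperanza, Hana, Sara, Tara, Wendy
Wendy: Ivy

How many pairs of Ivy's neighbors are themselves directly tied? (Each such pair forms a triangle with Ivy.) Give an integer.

1

Ivy's neighbors: Alice, Ana, Ben, Esperanza, Hana, Sara, Tara, and Wendy.
Neighbor pairs that are themselves tied: Ivy–Esperanza–Hana. Each forms one triangle with Ivy, for 1 in total.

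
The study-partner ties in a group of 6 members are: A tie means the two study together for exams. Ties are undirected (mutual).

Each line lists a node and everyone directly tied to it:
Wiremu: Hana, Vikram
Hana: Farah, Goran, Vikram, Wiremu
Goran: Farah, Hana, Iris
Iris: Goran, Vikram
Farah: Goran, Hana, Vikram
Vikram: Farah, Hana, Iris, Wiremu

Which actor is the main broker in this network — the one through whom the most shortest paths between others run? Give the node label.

Unnormalized betweenness of each node: Farah:1/3, Goran:1, Hana:11/6, Iris:1/3, Vikram:5/2, Wiremu:0.
Vikram has the largest value, 5/2, making it the main broker — the node through which the most shortest paths run.

Vikram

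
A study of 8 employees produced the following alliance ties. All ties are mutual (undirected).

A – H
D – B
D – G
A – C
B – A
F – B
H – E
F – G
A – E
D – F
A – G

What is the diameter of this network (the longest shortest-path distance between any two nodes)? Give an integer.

3

Eccentricity of each node (its greatest distance to any other): A:2, B:2, C:3, D:3, E:3, F:3, G:2, H:3.
The maximum eccentricity is 3, realized for instance by the pair H–F via H – A – B – F. So the diameter is 3.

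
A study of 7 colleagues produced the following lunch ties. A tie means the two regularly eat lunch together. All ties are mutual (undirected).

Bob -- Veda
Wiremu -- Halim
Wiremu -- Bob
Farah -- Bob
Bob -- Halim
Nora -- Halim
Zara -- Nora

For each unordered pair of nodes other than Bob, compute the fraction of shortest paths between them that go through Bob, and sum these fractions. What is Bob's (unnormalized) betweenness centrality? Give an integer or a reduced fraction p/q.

9

Pairs whose geodesics pass through Bob — Nora–Farah: 1; Nora–Veda: 1; Zara–Farah: 1; Zara–Veda: 1; Farah–Veda: 1; Farah–Wiremu: 1; Farah–Halim: 1; Veda–Wiremu: 1; Veda–Halim: 1.
All other pairs contribute 0.
Summing the contributions gives betweenness(Bob) = 9.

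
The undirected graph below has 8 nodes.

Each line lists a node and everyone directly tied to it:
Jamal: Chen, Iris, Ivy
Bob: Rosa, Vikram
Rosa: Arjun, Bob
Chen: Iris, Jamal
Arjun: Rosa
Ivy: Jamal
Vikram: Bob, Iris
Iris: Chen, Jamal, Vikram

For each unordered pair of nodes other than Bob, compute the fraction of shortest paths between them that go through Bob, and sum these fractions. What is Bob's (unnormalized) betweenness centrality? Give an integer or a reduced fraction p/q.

Pairs whose geodesics pass through Bob — Jamal–Arjun: 1; Jamal–Rosa: 1; Chen–Arjun: 1; Chen–Rosa: 1; Ivy–Arjun: 1; Ivy–Rosa: 1; Iris–Arjun: 1; Iris–Rosa: 1; Arjun–Vikram: 1; Vikram–Rosa: 1.
All other pairs contribute 0.
Summing the contributions gives betweenness(Bob) = 10.

10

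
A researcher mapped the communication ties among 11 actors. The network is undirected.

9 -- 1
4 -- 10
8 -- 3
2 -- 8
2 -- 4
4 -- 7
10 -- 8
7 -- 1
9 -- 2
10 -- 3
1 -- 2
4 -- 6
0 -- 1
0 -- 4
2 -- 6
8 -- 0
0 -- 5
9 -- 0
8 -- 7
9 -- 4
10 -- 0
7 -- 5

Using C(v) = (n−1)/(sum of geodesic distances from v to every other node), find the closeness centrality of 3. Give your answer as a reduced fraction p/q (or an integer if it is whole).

5/11

Distances from 3: 0:2, 1:3, 2:2, 4:2, 5:3, 6:3, 7:2, 8:1, 9:3, 10:1. Sum = 22.
n = 11, so closeness = 10/22 = 5/11.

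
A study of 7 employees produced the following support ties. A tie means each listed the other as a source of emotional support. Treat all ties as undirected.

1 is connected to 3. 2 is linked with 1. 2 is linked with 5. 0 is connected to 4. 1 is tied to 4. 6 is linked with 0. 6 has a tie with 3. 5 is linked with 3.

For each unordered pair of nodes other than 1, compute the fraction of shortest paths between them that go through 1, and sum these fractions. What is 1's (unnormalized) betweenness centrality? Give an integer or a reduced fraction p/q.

5

Pairs whose geodesics pass through 1 — 6–2: 1/2; 0–2: 1; 4–2: 1; 4–5: 2/2; 4–3: 1; 2–3: 1/2.
All other pairs contribute 0.
Summing the contributions gives betweenness(1) = 5.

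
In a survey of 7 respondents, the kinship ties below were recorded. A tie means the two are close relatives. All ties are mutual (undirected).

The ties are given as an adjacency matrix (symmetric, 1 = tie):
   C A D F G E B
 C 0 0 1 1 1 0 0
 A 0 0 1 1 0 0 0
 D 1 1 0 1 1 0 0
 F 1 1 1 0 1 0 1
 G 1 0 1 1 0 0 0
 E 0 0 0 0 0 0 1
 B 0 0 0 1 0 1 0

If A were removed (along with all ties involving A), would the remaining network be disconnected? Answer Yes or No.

Even without A, every remaining node can still reach every other (the residual graph is connected), so A is not a cut vertex.

No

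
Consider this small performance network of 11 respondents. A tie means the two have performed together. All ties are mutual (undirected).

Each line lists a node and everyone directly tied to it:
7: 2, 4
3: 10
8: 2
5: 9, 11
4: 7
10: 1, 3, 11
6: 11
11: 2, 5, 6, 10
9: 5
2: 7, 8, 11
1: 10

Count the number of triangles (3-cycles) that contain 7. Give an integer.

7's neighbors are 2 and 4, but none of them are tied to each other, so no triangle contains 7.

0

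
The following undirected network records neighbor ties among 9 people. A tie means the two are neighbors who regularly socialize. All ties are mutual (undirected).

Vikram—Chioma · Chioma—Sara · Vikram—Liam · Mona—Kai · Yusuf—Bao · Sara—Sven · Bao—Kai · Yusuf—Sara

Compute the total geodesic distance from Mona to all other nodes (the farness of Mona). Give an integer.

33

Distances from Mona: Bao:2, Chioma:5, Kai:1, Liam:7, Sara:4, Sven:5, Vikram:6, Yusuf:3.
Sum = 2 + 5 + 1 + 7 + 4 + 5 + 6 + 3 = 33.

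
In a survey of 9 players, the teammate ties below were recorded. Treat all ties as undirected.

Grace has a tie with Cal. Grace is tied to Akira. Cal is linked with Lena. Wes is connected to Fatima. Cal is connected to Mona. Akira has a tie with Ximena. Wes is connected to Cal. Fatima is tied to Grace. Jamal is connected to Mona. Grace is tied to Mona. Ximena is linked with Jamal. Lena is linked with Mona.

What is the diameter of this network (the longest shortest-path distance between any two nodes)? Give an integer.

4

Eccentricity of each node (its greatest distance to any other): Akira:3, Cal:3, Fatima:3, Grace:2, Jamal:3, Lena:3, Mona:2, Wes:4, Ximena:4.
The maximum eccentricity is 4, realized for instance by the pair Ximena–Wes via Ximena – Akira – Grace – Fatima – Wes. So the diameter is 4.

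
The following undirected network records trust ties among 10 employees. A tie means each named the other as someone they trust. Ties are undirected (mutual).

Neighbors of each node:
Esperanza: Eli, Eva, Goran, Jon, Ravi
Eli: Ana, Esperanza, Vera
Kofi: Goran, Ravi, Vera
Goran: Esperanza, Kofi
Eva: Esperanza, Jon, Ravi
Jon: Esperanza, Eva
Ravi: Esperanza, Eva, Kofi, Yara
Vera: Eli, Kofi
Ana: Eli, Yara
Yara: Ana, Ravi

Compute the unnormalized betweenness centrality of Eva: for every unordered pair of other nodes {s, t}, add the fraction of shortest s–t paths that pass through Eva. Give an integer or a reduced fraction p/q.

4/3

Pairs whose geodesics pass through Eva — Kofi–Jon: 1/3; Jon–Ravi: 1/2; Jon–Yara: 1/2.
All other pairs contribute 0.
Summing the contributions gives betweenness(Eva) = 4/3.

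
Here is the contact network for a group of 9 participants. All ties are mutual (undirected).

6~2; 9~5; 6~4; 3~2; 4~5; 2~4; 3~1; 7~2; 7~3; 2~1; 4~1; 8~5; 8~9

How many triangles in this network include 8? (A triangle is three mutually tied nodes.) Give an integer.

1

8's neighbors: 5 and 9.
Neighbor pairs that are themselves tied: 8–5–9. Each forms one triangle with 8, for 1 in total.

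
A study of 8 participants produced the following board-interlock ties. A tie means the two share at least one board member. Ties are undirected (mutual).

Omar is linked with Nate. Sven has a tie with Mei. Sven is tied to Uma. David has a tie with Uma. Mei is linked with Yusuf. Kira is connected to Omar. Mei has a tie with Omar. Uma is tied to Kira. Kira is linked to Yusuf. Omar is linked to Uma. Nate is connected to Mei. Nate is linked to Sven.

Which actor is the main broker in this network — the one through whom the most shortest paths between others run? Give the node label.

Unnormalized betweenness of each node: David:0, Kira:5/2, Mei:17/6, Nate:1/3, Omar:7/2, Sven:2, Uma:22/3, Yusuf:1/2.
Uma has the largest value, 22/3, making it the main broker — the node through which the most shortest paths run.

Uma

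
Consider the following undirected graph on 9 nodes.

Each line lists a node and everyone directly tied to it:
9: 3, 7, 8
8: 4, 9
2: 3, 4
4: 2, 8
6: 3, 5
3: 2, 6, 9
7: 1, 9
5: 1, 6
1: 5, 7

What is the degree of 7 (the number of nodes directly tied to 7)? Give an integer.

2

7 is directly tied to 1 and 9. That is 2 neighbors, so the degree of 7 is 2.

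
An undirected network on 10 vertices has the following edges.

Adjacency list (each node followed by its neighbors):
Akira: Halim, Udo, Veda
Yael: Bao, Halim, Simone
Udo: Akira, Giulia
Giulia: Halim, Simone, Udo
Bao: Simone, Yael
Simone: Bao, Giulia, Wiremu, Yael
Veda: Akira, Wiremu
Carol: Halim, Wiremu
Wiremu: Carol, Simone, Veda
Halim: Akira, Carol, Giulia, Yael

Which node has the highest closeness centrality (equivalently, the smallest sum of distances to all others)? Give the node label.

Farness (sum of distances to all others) for each node — Akira:17, Bao:20, Carol:18, Giulia:16, Halim:14, Simone:15, Udo:20, Veda:19, Wiremu:16, Yael:17.
The smallest farness is 14, for Halim, so Halim has the highest closeness.

Halim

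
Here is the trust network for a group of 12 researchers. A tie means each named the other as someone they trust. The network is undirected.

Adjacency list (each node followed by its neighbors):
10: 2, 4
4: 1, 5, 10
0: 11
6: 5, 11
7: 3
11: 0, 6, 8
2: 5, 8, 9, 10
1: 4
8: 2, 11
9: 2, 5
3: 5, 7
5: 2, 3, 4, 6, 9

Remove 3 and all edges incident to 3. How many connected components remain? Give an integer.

2

Without 3, the remaining ties split the others into: {0, 1, 2, 4, 5, 6, 8, 9, 10, 11}; {7}.
That's 2 separate components.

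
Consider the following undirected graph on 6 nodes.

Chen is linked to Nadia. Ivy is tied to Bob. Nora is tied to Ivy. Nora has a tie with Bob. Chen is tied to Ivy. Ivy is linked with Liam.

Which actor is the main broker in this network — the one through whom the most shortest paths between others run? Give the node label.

Ivy

Unnormalized betweenness of each node: Bob:0, Chen:4, Ivy:8, Liam:0, Nadia:0, Nora:0.
Ivy has the largest value, 8, making it the main broker — the node through which the most shortest paths run.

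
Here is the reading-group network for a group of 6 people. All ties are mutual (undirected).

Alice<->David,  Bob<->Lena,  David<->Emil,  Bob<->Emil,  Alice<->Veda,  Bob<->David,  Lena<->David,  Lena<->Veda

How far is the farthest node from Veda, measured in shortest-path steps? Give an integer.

3

Distances from Veda: Alice:1, Bob:2, David:2, Emil:3, Lena:1.
The largest is 3 (to Emil), so the eccentricity of Veda is 3.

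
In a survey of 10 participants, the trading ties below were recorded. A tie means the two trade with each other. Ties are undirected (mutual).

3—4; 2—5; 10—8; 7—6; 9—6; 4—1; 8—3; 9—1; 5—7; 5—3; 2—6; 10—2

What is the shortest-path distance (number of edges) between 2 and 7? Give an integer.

2

One shortest route is 2 – 6 – 7, which uses 2 edges, and 2 and 7 are not directly tied, so nothing shorter exists. So d(2,7) = 2.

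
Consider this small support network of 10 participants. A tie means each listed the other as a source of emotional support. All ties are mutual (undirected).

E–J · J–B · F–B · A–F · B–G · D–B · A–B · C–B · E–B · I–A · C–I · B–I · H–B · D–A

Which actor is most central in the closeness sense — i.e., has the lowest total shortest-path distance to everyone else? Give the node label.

B

Farness (sum of distances to all others) for each node — A:14, B:9, C:16, D:16, E:16, F:16, G:17, H:17, I:15, J:16.
The smallest farness is 9, for B, so B has the highest closeness.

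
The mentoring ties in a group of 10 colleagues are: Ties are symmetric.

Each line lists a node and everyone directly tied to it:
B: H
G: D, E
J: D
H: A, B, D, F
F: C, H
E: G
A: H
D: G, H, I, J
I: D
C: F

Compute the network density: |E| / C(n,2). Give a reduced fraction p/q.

1/5

There are 9 edges and 10 nodes, so the maximum possible is C(10,2) = 45.
Density = 9/45 = 1/5.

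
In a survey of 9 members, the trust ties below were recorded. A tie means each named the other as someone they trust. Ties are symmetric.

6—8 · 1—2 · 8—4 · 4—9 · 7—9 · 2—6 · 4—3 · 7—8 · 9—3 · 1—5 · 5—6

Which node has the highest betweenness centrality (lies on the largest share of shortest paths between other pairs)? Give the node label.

Unnormalized betweenness of each node: 1:1/2, 2:3, 3:0, 4:15/2, 5:3, 6:31/2, 7:5/2, 8:33/2, 9:3/2.
8 has the largest value, 33/2, making it the main broker — the node through which the most shortest paths run.

8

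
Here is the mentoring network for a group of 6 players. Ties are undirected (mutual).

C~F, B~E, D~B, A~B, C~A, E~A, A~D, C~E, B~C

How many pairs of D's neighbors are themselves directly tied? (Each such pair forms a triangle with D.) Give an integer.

D's neighbors: A and B.
Neighbor pairs that are themselves tied: D–A–B. Each forms one triangle with D, for 1 in total.

1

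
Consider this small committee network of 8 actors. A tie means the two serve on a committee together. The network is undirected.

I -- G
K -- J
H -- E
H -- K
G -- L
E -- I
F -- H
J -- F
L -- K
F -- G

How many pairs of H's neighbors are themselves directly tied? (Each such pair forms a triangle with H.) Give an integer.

H's neighbors are E, F, and K, but none of them are tied to each other, so no triangle contains H.

0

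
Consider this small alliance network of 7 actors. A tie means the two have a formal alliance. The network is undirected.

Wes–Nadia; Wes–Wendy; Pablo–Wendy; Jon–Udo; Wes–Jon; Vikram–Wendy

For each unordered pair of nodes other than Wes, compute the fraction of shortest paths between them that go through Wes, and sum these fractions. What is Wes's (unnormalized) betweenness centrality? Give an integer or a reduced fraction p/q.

11

Pairs whose geodesics pass through Wes — Vikram–Jon: 1; Vikram–Nadia: 1; Vikram–Udo: 1; Pablo–Jon: 1; Pablo–Nadia: 1; Pablo–Udo: 1; Jon–Nadia: 1; Jon–Wendy: 1; Nadia–Udo: 1; Nadia–Wendy: 1; Udo–Wendy: 1.
All other pairs contribute 0.
Summing the contributions gives betweenness(Wes) = 11.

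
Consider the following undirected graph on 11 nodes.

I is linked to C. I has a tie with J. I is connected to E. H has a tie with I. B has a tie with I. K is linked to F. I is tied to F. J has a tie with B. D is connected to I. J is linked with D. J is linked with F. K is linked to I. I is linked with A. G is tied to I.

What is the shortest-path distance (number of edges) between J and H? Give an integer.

One shortest route is J – I – H, which uses 2 edges, and J and H are not directly tied, so nothing shorter exists. So d(J,H) = 2.

2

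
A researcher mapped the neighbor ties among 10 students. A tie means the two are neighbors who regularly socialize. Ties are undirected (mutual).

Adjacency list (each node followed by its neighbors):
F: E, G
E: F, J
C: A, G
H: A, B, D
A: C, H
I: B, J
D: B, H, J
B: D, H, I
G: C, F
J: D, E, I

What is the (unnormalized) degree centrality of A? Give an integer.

2

A is directly tied to C and H. That is 2 neighbors, so the degree of A is 2.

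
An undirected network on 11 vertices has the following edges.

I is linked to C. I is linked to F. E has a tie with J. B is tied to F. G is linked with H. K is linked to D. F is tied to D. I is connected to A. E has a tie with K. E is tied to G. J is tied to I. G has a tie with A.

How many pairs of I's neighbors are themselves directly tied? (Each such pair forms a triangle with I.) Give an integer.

I's neighbors are A, C, F, and J, but none of them are tied to each other, so no triangle contains I.

0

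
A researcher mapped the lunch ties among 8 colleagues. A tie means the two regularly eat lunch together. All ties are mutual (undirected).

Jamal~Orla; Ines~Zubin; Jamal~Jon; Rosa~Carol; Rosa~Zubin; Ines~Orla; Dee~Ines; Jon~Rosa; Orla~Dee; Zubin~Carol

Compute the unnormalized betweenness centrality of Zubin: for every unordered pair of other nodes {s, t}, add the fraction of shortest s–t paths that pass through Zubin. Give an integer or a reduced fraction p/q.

6

Pairs whose geodesics pass through Zubin — Carol–Orla: 1; Carol–Dee: 1; Carol–Ines: 1; Rosa–Orla: 1/2; Rosa–Dee: 1; Rosa–Ines: 1; Jon–Ines: 1/2.
All other pairs contribute 0.
Summing the contributions gives betweenness(Zubin) = 6.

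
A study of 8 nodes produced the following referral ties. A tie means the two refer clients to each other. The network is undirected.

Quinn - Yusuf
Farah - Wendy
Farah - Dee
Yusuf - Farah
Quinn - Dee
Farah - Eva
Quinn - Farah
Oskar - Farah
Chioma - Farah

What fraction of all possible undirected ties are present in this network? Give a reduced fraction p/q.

There are 9 edges and 8 nodes, so the maximum possible is C(8,2) = 28.
Density = 9/28.

9/28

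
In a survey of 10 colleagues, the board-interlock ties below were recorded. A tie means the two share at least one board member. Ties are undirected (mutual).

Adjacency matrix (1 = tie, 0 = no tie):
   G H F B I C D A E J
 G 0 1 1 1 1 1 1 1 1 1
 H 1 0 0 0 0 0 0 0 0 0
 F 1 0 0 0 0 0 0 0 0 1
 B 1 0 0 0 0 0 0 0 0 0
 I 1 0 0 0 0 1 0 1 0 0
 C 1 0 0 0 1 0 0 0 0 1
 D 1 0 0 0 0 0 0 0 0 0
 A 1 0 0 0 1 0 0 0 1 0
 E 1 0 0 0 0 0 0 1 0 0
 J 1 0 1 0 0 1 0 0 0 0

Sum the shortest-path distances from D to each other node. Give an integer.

Distances from D: A:2, B:2, C:2, E:2, F:2, G:1, H:2, I:2, J:2.
Sum = 2 + 2 + 2 + 2 + 2 + 1 + 2 + 2 + 2 = 17.

17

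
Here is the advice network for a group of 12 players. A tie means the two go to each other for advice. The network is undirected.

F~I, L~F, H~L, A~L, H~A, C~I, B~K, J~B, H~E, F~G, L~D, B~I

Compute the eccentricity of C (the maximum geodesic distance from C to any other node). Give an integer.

Distances from C: A:4, B:2, D:4, E:5, F:2, G:3, H:4, I:1, J:3, K:3, L:3.
The largest is 5 (to E), so the eccentricity of C is 5.

5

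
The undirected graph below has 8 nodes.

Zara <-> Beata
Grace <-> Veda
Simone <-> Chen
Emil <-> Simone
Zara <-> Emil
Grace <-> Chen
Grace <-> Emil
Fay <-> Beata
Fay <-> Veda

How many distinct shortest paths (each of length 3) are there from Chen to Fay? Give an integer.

1

The shortest distance is 3, and the only length-3 path is Chen–Grace–Veda–Fay. So there is exactly 1 shortest path.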